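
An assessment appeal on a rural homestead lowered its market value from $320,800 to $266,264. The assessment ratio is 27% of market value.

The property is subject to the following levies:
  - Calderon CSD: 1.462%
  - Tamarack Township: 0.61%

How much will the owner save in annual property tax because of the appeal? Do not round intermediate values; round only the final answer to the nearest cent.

$305.10

Old assessed value = $320,800 × 0.27 = $86,616
New assessed value = $266,264 × 0.27 = $71,891.28
Combined rate = 0.01462 + 0.0061 = 0.02072
Old tax = $86,616 × 0.02072 = $1,794.68352
New tax = $71,891.28 × 0.02072 = $1,489.5873216
Reduction = $1,794.68352 − $1,489.5873216 = $305.0961984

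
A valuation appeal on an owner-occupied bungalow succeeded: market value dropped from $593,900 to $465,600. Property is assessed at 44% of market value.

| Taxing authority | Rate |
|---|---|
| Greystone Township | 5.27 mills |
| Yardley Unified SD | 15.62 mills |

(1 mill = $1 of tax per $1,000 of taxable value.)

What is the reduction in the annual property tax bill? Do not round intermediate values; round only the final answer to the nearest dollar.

$1,179

Old assessed value = $593,900 × 0.44 = $261,316
New assessed value = $465,600 × 0.44 = $204,864
Combined rate = 0.00527 + 0.01562 = 0.02089
Old tax = $261,316 × 0.02089 = $5,458.89124
New tax = $204,864 × 0.02089 = $4,279.60896
Reduction = $5,458.89124 − $4,279.60896 = $1,179.28228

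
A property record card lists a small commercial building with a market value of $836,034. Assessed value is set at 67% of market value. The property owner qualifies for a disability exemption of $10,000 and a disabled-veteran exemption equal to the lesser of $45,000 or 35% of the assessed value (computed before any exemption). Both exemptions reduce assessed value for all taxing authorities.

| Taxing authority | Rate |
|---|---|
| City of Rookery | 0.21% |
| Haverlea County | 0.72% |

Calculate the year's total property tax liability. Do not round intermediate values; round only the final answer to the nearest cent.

Assessed value = $836,034 × 0.67 = $560,142.78
Disabled-veteran exemption = min($45,000, 35% × $560,142.78) = min($45,000, $196,049.973) = $45,000 (dollar cap binds)
Taxable value = $560,142.78 − $10,000 − $45,000 = $505,142.78
City of Rookery: $505,142.78 × 0.0021 = $1,060.799838
Haverlea County: $505,142.78 × 0.0072 = $3,637.028016
Total = $4,697.827854

$4,697.83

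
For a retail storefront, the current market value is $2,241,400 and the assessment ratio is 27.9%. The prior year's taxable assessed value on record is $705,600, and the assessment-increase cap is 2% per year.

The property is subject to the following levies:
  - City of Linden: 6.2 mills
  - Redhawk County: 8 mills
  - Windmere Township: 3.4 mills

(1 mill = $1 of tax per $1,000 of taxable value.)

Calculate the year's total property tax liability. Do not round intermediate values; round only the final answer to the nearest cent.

$11,006.17

Uncapped assessed value = $2,241,400 × 0.279 = $625,350.6
Cap limit = $705,600 × 1.02 = $719,712
Taxable assessed value = min($625,350.6, $719,712) = $625,350.6 (cap does not bind)
City of Linden: $625,350.6 × 0.0062 = $3,877.17372
Redhawk County: $625,350.6 × 0.008 = $5,002.8048
Windmere Township: $625,350.6 × 0.0034 = $2,126.19204
Total = $11,006.17056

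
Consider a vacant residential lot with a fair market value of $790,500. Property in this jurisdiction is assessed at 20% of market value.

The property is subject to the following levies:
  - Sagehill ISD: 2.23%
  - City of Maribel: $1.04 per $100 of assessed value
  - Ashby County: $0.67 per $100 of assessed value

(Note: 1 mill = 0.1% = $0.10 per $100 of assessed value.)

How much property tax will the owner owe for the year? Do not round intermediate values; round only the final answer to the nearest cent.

Assessed value = $790,500 × 0.2 = $158,100
Sagehill ISD: $158,100 × 0.0223 = $3,525.63
City of Maribel: $158,100 × 0.0104 = $1,644.24
Ashby County: $158,100 × 0.0067 = $1,059.27
Total = $6,229.14

$6,229.14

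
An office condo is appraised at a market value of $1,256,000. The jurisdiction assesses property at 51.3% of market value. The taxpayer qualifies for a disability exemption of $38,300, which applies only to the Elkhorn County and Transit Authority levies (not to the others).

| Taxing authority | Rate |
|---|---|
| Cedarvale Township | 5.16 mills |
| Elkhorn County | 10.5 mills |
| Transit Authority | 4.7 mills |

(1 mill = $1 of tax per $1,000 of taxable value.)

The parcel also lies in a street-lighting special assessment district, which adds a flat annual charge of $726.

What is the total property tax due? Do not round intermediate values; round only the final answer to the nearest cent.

Assessed value = $1,256,000 × 0.513 = $644,328
Cedarvale Township: $644,328 × 0.00516 = $3,324.73248
Elkhorn County: ($644,328 − $38,300) × 0.0105 = $606,028 × 0.0105 = $6,363.294
Transit Authority: ($644,328 − $38,300) × 0.0047 = $606,028 × 0.0047 = $2,848.3316
Levies subtotal = $12,536.35808
Total = $12,536.35808 + $726 = $13,262.35808

$13,262.36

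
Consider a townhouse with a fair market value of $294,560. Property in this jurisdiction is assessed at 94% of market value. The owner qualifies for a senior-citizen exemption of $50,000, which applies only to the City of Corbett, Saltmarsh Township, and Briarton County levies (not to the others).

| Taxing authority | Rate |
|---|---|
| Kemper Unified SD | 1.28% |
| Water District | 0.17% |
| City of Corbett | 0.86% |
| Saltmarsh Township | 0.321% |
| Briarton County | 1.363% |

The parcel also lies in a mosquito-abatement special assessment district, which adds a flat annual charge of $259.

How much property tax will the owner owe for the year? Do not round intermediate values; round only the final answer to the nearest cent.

$10,045.84

Assessed value = $294,560 × 0.94 = $276,886.4
Kemper Unified SD: $276,886.4 × 0.0128 = $3,544.14592
Water District: $276,886.4 × 0.0017 = $470.70688
City of Corbett: ($276,886.4 − $50,000) × 0.0086 = $226,886.4 × 0.0086 = $1,951.22304
Saltmarsh Township: ($276,886.4 − $50,000) × 0.00321 = $226,886.4 × 0.00321 = $728.305344
Briarton County: ($276,886.4 − $50,000) × 0.01363 = $226,886.4 × 0.01363 = $3,092.461632
Levies subtotal = $9,786.842816
Total = $9,786.842816 + $259 = $10,045.842816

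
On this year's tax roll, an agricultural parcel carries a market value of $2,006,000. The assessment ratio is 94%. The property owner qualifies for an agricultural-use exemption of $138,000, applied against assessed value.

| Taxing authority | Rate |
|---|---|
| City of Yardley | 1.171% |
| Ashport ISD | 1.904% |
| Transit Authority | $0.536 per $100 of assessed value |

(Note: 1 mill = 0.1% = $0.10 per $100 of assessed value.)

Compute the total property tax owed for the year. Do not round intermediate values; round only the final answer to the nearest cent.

Assessed value = $2,006,000 × 0.94 = $1,885,640
Taxable value = $1,885,640 − $138,000 = $1,747,640
City of Yardley: $1,747,640 × 0.01171 = $20,464.8644
Ashport ISD: $1,747,640 × 0.01904 = $33,275.0656
Transit Authority: $1,747,640 × 0.00536 = $9,367.3504
Total = $63,107.2804

$63,107.28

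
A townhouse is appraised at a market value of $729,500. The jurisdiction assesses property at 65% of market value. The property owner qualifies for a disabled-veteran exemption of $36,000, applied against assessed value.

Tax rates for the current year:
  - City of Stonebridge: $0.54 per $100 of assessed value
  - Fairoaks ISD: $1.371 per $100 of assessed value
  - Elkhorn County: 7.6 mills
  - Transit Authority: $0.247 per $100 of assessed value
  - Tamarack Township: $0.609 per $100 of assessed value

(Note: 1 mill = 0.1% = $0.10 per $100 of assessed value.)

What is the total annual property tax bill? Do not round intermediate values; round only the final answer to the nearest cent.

$15,454.43

Assessed value = $729,500 × 0.65 = $474,175
Taxable value = $474,175 − $36,000 = $438,175
City of Stonebridge: $438,175 × 0.0054 = $2,366.145
Fairoaks ISD: $438,175 × 0.01371 = $6,007.37925
Elkhorn County: $438,175 × 0.0076 = $3,330.13
Transit Authority: $438,175 × 0.00247 = $1,082.29225
Tamarack Township: $438,175 × 0.00609 = $2,668.48575
Total = $15,454.43225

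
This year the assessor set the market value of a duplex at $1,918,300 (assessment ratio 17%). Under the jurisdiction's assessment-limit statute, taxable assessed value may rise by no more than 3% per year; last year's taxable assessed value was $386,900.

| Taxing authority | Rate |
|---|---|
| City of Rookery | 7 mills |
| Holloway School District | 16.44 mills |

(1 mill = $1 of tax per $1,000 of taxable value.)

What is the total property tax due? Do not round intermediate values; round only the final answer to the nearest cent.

Uncapped assessed value = $1,918,300 × 0.17 = $326,111
Cap limit = $386,900 × 1.03 = $398,507
Taxable assessed value = min($326,111, $398,507) = $326,111 (cap does not bind)
City of Rookery: $326,111 × 0.007 = $2,282.777
Holloway School District: $326,111 × 0.01644 = $5,361.26484
Total = $7,644.04184

$7,644.04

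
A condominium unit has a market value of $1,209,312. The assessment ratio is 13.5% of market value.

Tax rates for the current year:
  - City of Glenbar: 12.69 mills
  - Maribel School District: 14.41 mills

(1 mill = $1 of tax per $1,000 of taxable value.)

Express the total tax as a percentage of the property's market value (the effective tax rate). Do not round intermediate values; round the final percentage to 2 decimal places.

0.37%

Assessed value = $1,209,312 × 0.135 = $163,257.12
City of Glenbar: $163,257.12 × 0.01269 = $2,071.7328528
Maribel School District: $163,257.12 × 0.01441 = $2,352.5350992
Total tax = $4,424.267952
Effective rate = $4,424.267952 ÷ $1,209,312 = 0.37% of market value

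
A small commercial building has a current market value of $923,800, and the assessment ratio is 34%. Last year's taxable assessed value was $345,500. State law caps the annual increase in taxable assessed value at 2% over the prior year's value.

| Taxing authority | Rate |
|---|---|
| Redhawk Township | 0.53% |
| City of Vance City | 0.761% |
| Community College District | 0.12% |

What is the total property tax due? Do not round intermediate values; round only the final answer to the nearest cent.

Uncapped assessed value = $923,800 × 0.34 = $314,092
Cap limit = $345,500 × 1.02 = $352,410
Taxable assessed value = min($314,092, $352,410) = $314,092 (cap does not bind)
Redhawk Township: $314,092 × 0.0053 = $1,664.6876
City of Vance City: $314,092 × 0.00761 = $2,390.24012
Community College District: $314,092 × 0.0012 = $376.9104
Total = $4,431.83812

$4,431.84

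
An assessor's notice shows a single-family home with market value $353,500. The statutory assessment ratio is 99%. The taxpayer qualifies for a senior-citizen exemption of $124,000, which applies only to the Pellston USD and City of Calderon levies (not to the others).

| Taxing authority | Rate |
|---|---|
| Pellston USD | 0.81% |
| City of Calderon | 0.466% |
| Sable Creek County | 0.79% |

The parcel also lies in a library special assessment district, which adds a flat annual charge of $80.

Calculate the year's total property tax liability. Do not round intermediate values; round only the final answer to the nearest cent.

$5,728.04

Assessed value = $353,500 × 0.99 = $349,965
Pellston USD: ($349,965 − $124,000) × 0.0081 = $225,965 × 0.0081 = $1,830.3165
City of Calderon: ($349,965 − $124,000) × 0.00466 = $225,965 × 0.00466 = $1,052.9969
Sable Creek County: $349,965 × 0.0079 = $2,764.7235
Levies subtotal = $5,648.0369
Total = $5,648.0369 + $80 = $5,728.0369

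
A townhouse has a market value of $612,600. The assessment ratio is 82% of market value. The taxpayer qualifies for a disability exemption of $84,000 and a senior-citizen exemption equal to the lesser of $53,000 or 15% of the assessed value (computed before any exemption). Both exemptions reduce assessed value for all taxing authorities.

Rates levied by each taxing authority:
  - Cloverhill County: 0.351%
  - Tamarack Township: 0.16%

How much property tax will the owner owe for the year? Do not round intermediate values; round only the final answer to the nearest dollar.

Assessed value = $612,600 × 0.82 = $502,332
Senior-citizen exemption = min($53,000, 15% × $502,332) = min($53,000, $75,349.8) = $53,000 (dollar cap binds)
Taxable value = $502,332 − $84,000 − $53,000 = $365,332
Cloverhill County: $365,332 × 0.00351 = $1,282.31532
Tamarack Township: $365,332 × 0.0016 = $584.5312
Total = $1,866.84652

$1,867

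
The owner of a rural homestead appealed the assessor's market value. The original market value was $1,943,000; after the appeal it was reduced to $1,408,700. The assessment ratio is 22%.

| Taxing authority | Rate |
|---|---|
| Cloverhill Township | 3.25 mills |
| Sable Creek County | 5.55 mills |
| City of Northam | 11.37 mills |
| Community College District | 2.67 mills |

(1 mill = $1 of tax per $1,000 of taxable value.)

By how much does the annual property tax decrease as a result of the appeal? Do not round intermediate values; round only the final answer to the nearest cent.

$2,684.75

Old assessed value = $1,943,000 × 0.22 = $427,460
New assessed value = $1,408,700 × 0.22 = $309,914
Combined rate = 0.00325 + 0.00555 + 0.01137 + 0.00267 = 0.02284
Old tax = $427,460 × 0.02284 = $9,763.1864
New tax = $309,914 × 0.02284 = $7,078.43576
Reduction = $9,763.1864 − $7,078.43576 = $2,684.75064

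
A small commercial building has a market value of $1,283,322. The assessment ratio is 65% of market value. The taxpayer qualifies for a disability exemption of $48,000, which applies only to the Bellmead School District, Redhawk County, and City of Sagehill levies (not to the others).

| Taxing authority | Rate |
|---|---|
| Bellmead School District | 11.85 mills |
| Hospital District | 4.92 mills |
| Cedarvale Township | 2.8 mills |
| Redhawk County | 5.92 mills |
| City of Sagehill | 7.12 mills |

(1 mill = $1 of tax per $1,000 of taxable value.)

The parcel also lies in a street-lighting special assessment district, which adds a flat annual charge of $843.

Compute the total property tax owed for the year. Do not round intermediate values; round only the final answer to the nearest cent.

Assessed value = $1,283,322 × 0.65 = $834,159.3
Bellmead School District: ($834,159.3 − $48,000) × 0.01185 = $786,159.3 × 0.01185 = $9,315.987705
Hospital District: $834,159.3 × 0.00492 = $4,104.063756
Cedarvale Township: $834,159.3 × 0.0028 = $2,335.64604
Redhawk County: ($834,159.3 − $48,000) × 0.00592 = $786,159.3 × 0.00592 = $4,654.063056
City of Sagehill: ($834,159.3 − $48,000) × 0.00712 = $786,159.3 × 0.00712 = $5,597.454216
Levies subtotal = $26,007.214773
Total = $26,007.214773 + $843 = $26,850.214773

$26,850.21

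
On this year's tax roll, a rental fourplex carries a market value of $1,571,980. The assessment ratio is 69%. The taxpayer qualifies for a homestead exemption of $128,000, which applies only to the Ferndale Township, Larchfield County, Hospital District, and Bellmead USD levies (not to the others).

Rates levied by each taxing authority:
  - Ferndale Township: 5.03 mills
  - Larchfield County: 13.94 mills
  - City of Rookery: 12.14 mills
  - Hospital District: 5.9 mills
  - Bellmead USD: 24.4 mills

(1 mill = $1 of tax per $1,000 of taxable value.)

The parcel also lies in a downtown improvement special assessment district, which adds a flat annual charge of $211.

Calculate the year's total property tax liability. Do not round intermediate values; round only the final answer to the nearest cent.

$60,513.79

Assessed value = $1,571,980 × 0.69 = $1,084,666.2
Ferndale Township: ($1,084,666.2 − $128,000) × 0.00503 = $956,666.2 × 0.00503 = $4,812.030986
Larchfield County: ($1,084,666.2 − $128,000) × 0.01394 = $956,666.2 × 0.01394 = $13,335.926828
City of Rookery: $1,084,666.2 × 0.01214 = $13,167.847668
Hospital District: ($1,084,666.2 − $128,000) × 0.0059 = $956,666.2 × 0.0059 = $5,644.33058
Bellmead USD: ($1,084,666.2 − $128,000) × 0.0244 = $956,666.2 × 0.0244 = $23,342.65528
Levies subtotal = $60,302.791342
Total = $60,302.791342 + $211 = $60,513.791342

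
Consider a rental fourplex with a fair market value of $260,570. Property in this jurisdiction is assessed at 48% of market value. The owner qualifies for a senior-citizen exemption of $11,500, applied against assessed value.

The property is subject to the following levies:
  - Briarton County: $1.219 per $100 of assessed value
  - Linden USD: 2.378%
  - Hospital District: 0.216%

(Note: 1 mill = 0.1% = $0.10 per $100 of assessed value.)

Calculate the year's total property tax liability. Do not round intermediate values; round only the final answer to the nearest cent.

$4,330.56

Assessed value = $260,570 × 0.48 = $125,073.6
Taxable value = $125,073.6 − $11,500 = $113,573.6
Briarton County: $113,573.6 × 0.01219 = $1,384.462184
Linden USD: $113,573.6 × 0.02378 = $2,700.780208
Hospital District: $113,573.6 × 0.00216 = $245.318976
Total = $4,330.561368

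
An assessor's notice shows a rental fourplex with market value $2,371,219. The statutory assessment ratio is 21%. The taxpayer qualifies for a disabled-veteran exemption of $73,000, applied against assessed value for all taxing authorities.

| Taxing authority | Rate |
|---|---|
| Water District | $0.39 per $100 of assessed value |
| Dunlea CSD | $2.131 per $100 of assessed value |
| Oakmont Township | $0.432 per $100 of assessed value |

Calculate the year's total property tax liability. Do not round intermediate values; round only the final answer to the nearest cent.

$12,548.95

Assessed value = $2,371,219 × 0.21 = $497,955.99
Taxable value = $497,955.99 − $73,000 = $424,955.99
Water District: $424,955.99 × 0.0039 = $1,657.328361
Dunlea CSD: $424,955.99 × 0.02131 = $9,055.8121469
Oakmont Township: $424,955.99 × 0.00432 = $1,835.8098768
Total = $1,657.328361 + $9,055.8121469 + $1,835.8098768 = $12,548.9503847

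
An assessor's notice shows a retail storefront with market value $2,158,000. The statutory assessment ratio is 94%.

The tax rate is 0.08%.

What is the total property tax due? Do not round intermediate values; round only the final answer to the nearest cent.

$1,622.82

Assessed value = $2,158,000 × 0.94 = $2,028,520
Tax = $2,028,520 × 0.0008 = $1,622.816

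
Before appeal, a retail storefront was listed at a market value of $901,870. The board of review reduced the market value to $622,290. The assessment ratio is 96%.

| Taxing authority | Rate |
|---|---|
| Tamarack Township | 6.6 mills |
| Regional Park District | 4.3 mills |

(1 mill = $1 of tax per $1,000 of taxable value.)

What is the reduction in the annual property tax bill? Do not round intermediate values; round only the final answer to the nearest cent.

Old assessed value = $901,870 × 0.96 = $865,795.2
New assessed value = $622,290 × 0.96 = $597,398.4
Combined rate = 0.0066 + 0.0043 = 0.0109
Old tax = $865,795.2 × 0.0109 = $9,437.16768
New tax = $597,398.4 × 0.0109 = $6,511.64256
Reduction = $9,437.16768 − $6,511.64256 = $2,925.52512

$2,925.53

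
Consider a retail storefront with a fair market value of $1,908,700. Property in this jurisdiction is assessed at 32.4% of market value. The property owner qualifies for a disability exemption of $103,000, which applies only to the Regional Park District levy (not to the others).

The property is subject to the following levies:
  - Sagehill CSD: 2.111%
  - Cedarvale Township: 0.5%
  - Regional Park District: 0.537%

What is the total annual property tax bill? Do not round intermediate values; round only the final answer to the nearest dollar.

$18,915

Assessed value = $1,908,700 × 0.324 = $618,418.8
Sagehill CSD: $618,418.8 × 0.02111 = $13,054.820868
Cedarvale Township: $618,418.8 × 0.005 = $3,092.094
Regional Park District: ($618,418.8 − $103,000) × 0.00537 = $515,418.8 × 0.00537 = $2,767.798956
Total = $18,914.713824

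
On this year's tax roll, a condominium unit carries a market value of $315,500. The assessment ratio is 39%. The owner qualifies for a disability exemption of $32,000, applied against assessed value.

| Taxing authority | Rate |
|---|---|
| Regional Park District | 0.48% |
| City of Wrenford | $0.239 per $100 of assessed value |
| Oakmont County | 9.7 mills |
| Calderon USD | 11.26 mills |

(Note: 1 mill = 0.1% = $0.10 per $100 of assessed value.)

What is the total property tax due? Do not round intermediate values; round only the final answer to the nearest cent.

Assessed value = $315,500 × 0.39 = $123,045
Taxable value = $123,045 − $32,000 = $91,045
Regional Park District: $91,045 × 0.0048 = $437.016
City of Wrenford: $91,045 × 0.00239 = $217.59755
Oakmont County: $91,045 × 0.0097 = $883.1365
Calderon USD: $91,045 × 0.01126 = $1,025.1667
Total = $2,562.91675

$2,562.92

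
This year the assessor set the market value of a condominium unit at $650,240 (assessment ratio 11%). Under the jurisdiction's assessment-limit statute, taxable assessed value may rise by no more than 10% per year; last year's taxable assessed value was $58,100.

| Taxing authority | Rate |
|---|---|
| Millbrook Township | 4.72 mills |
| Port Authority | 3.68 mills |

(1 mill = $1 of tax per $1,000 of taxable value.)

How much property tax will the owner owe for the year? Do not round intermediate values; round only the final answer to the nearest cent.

Uncapped assessed value = $650,240 × 0.11 = $71,526.4
Cap limit = $58,100 × 1.1 = $63,910
Taxable assessed value = min($71,526.4, $63,910) = $63,910 (cap binds)
Millbrook Township: $63,910 × 0.00472 = $301.6552
Port Authority: $63,910 × 0.00368 = $235.1888
Total = $536.844

$536.84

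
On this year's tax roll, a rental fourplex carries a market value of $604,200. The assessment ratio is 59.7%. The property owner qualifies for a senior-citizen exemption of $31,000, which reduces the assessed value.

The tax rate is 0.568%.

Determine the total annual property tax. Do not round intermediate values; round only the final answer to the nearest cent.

Assessed value = $604,200 × 0.597 = $360,707.4
Taxable value = $360,707.4 − $31,000 = $329,707.4
Tax = $329,707.4 × 0.00568 = $1,872.738032

$1,872.74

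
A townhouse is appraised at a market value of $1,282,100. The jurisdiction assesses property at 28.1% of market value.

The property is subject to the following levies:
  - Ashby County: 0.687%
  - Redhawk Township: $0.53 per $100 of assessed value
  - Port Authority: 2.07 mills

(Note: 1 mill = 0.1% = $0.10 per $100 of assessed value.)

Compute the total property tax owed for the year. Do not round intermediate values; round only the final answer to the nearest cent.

$5,130.25

Assessed value = $1,282,100 × 0.281 = $360,270.1
Ashby County: $360,270.1 × 0.00687 = $2,475.055587
Redhawk Township: $360,270.1 × 0.0053 = $1,909.43153
Port Authority: $360,270.1 × 0.00207 = $745.759107
Total = $5,130.246224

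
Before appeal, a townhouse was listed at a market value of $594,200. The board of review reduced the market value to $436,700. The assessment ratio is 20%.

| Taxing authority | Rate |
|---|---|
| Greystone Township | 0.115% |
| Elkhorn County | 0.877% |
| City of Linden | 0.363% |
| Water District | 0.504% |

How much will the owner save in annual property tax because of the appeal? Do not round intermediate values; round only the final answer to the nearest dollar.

$586

Old assessed value = $594,200 × 0.2 = $118,840
New assessed value = $436,700 × 0.2 = $87,340
Combined rate = 0.00115 + 0.00877 + 0.00363 + 0.00504 = 0.01859
Old tax = $118,840 × 0.01859 = $2,209.2356
New tax = $87,340 × 0.01859 = $1,623.6506
Reduction = $2,209.2356 − $1,623.6506 = $585.585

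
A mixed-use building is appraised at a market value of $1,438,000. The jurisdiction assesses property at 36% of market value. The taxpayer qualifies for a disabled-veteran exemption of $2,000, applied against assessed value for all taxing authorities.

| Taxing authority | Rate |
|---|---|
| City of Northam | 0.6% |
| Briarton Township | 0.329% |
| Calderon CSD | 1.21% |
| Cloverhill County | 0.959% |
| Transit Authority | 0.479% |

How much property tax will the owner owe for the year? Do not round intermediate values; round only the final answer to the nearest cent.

$18,445.87

Assessed value = $1,438,000 × 0.36 = $517,680
Taxable value = $517,680 − $2,000 = $515,680
City of Northam: $515,680 × 0.006 = $3,094.08
Briarton Township: $515,680 × 0.00329 = $1,696.5872
Calderon CSD: $515,680 × 0.0121 = $6,239.728
Cloverhill County: $515,680 × 0.00959 = $4,945.3712
Transit Authority: $515,680 × 0.00479 = $2,470.1072
Total = $3,094.08 + $1,696.5872 + $6,239.728 + $4,945.3712 + $2,470.1072 = $18,445.8736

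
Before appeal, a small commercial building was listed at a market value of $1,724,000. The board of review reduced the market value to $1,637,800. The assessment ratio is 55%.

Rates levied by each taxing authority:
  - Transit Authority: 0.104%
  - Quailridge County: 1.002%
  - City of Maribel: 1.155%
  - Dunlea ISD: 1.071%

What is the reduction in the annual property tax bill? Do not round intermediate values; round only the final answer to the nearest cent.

$1,579.70

Old assessed value = $1,724,000 × 0.55 = $948,200
New assessed value = $1,637,800 × 0.55 = $900,790
Combined rate = 0.00104 + 0.01002 + 0.01155 + 0.01071 = 0.03332
Old tax = $948,200 × 0.03332 = $31,594.024
New tax = $900,790 × 0.03332 = $30,014.3228
Reduction = $31,594.024 − $30,014.3228 = $1,579.7012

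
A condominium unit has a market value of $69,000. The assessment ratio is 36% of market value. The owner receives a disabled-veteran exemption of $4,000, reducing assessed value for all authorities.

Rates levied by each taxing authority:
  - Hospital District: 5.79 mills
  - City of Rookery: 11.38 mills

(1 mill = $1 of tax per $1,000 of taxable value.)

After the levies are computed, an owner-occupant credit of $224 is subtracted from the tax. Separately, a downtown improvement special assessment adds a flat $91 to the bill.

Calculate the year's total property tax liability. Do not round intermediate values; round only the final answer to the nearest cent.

$224.82

Assessed value = $69,000 × 0.36 = $24,840
Taxable value = $24,840 − $4,000 = $20,840
Hospital District: $20,840 × 0.00579 = $120.6636
City of Rookery: $20,840 × 0.01138 = $237.1592
Levies subtotal = $357.8228
After credit = $357.8228 − $224 = $133.8228
Total = $133.8228 + $91 = $224.8228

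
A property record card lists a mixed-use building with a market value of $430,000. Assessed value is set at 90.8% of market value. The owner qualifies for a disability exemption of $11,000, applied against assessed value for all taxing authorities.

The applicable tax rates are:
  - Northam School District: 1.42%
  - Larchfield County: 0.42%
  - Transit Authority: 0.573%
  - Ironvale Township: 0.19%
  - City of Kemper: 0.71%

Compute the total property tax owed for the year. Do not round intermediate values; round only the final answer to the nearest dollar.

Assessed value = $430,000 × 0.908 = $390,440
Taxable value = $390,440 − $11,000 = $379,440
Northam School District: $379,440 × 0.0142 = $5,388.048
Larchfield County: $379,440 × 0.0042 = $1,593.648
Transit Authority: $379,440 × 0.00573 = $2,174.1912
Ironvale Township: $379,440 × 0.0019 = $720.936
City of Kemper: $379,440 × 0.0071 = $2,694.024
Total = $5,388.048 + $1,593.648 + $2,174.1912 + $720.936 + $2,694.024 = $12,570.8472

$12,571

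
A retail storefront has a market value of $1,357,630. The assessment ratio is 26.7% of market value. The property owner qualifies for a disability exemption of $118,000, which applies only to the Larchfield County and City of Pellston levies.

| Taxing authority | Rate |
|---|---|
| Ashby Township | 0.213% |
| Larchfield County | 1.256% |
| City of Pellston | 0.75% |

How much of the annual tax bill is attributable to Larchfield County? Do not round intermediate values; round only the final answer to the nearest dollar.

Assessed value = $1,357,630 × 0.267 = $362,487.21
Larchfield County taxable value = $362,487.21 − $118,000 = $244,487.21
Larchfield County levy = $244,487.21 × 0.01256 = $3,070.7593576

$3,071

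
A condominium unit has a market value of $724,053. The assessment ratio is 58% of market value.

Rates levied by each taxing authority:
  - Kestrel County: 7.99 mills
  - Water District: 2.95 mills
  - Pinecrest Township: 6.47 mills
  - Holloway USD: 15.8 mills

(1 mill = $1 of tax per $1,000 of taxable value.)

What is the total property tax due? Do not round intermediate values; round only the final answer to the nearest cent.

$13,946.56

Assessed value = $724,053 × 0.58 = $419,950.74
Kestrel County: $419,950.74 × 0.00799 = $3,355.4064126
Water District: $419,950.74 × 0.00295 = $1,238.854683
Pinecrest Township: $419,950.74 × 0.00647 = $2,717.0812878
Holloway USD: $419,950.74 × 0.0158 = $6,635.221692
Total = $3,355.4064126 + $1,238.854683 + $2,717.0812878 + $6,635.221692 = $13,946.5640754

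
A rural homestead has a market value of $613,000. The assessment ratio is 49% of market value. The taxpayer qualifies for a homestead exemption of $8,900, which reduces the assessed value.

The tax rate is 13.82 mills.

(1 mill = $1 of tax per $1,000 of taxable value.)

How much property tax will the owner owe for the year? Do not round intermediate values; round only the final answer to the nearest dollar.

$4,028

Assessed value = $613,000 × 0.49 = $300,370
Taxable value = $300,370 − $8,900 = $291,470
Tax = $291,470 × 0.01382 = $4,028.1154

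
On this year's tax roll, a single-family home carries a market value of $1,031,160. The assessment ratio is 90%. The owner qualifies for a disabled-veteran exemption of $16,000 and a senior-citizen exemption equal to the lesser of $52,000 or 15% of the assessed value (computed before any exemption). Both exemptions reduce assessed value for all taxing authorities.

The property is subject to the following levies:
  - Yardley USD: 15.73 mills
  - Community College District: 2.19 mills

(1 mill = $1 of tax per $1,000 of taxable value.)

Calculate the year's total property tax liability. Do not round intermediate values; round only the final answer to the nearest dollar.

Assessed value = $1,031,160 × 0.9 = $928,044
Senior-citizen exemption = min($52,000, 15% × $928,044) = min($52,000, $139,206.6) = $52,000 (dollar cap binds)
Taxable value = $928,044 − $16,000 − $52,000 = $860,044
Yardley USD: $860,044 × 0.01573 = $13,528.49212
Community College District: $860,044 × 0.00219 = $1,883.49636
Total = $15,411.98848

$15,412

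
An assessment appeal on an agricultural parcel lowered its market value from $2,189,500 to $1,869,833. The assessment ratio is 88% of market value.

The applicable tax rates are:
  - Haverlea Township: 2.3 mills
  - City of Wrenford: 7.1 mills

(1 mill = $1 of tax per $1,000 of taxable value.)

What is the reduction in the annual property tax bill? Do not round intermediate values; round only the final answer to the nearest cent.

$2,644.29

Old assessed value = $2,189,500 × 0.88 = $1,926,760
New assessed value = $1,869,833 × 0.88 = $1,645,453.04
Combined rate = 0.0023 + 0.0071 = 0.0094
Old tax = $1,926,760 × 0.0094 = $18,111.544
New tax = $1,645,453.04 × 0.0094 = $15,467.258576
Reduction = $18,111.544 − $15,467.258576 = $2,644.285424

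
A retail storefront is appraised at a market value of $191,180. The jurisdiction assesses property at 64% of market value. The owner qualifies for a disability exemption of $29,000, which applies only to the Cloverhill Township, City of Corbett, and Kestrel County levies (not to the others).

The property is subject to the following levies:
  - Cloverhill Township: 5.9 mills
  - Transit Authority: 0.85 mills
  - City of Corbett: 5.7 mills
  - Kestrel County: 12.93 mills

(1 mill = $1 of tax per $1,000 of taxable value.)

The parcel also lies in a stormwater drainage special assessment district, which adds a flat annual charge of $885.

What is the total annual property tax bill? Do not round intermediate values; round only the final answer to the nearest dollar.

$3,279

Assessed value = $191,180 × 0.64 = $122,355.2
Cloverhill Township: ($122,355.2 − $29,000) × 0.0059 = $93,355.2 × 0.0059 = $550.79568
Transit Authority: $122,355.2 × 0.00085 = $104.00192
City of Corbett: ($122,355.2 − $29,000) × 0.0057 = $93,355.2 × 0.0057 = $532.12464
Kestrel County: ($122,355.2 − $29,000) × 0.01293 = $93,355.2 × 0.01293 = $1,207.082736
Levies subtotal = $2,394.004976
Total = $2,394.004976 + $885 = $3,279.004976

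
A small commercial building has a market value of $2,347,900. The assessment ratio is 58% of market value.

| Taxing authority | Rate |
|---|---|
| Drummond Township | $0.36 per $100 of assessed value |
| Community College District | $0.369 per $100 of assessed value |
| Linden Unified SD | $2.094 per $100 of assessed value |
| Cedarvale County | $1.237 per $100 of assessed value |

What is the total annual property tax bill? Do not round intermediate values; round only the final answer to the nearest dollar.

$55,288

Assessed value = $2,347,900 × 0.58 = $1,361,782
Drummond Township: $1,361,782 × 0.0036 = $4,902.4152
Community College District: $1,361,782 × 0.00369 = $5,024.97558
Linden Unified SD: $1,361,782 × 0.02094 = $28,515.71508
Cedarvale County: $1,361,782 × 0.01237 = $16,845.24334
Total = $4,902.4152 + $5,024.97558 + $28,515.71508 + $16,845.24334 = $55,288.3492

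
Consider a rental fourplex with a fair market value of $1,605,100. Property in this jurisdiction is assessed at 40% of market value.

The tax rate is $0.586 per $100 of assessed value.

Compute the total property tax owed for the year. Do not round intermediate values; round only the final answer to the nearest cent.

Assessed value = $1,605,100 × 0.4 = $642,040
Tax = $642,040 × 0.00586 = $3,762.3544

$3,762.35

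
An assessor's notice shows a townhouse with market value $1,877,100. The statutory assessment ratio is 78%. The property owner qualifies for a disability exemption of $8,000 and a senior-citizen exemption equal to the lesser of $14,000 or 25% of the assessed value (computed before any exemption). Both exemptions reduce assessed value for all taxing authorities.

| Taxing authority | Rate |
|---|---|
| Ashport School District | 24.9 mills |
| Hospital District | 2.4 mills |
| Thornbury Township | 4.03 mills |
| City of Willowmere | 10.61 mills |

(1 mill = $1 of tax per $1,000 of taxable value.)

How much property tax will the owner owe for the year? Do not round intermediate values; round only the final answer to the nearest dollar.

$60,483

Assessed value = $1,877,100 × 0.78 = $1,464,138
Senior-citizen exemption = min($14,000, 25% × $1,464,138) = min($14,000, $366,034.5) = $14,000 (dollar cap binds)
Taxable value = $1,464,138 − $8,000 − $14,000 = $1,442,138
Ashport School District: $1,442,138 × 0.0249 = $35,909.2362
Hospital District: $1,442,138 × 0.0024 = $3,461.1312
Thornbury Township: $1,442,138 × 0.00403 = $5,811.81614
City of Willowmere: $1,442,138 × 0.01061 = $15,301.08418
Total = $60,483.26772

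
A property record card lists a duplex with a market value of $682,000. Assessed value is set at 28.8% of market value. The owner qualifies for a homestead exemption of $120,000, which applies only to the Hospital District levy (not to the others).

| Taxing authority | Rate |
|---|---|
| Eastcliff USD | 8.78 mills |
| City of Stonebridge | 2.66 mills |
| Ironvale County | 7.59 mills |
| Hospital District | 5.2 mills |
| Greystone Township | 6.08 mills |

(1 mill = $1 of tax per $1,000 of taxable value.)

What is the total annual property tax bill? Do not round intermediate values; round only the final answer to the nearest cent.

Assessed value = $682,000 × 0.288 = $196,416
Eastcliff USD: $196,416 × 0.00878 = $1,724.53248
City of Stonebridge: $196,416 × 0.00266 = $522.46656
Ironvale County: $196,416 × 0.00759 = $1,490.79744
Hospital District: ($196,416 − $120,000) × 0.0052 = $76,416 × 0.0052 = $397.3632
Greystone Township: $196,416 × 0.00608 = $1,194.20928
Total = $5,329.36896

$5,329.37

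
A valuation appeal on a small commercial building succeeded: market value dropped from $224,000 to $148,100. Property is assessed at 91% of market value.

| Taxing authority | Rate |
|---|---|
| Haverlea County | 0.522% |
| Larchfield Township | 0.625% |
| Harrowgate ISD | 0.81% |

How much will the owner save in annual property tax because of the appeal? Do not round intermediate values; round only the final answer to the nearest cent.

$1,351.68

Old assessed value = $224,000 × 0.91 = $203,840
New assessed value = $148,100 × 0.91 = $134,771
Combined rate = 0.00522 + 0.00625 + 0.0081 = 0.01957
Old tax = $203,840 × 0.01957 = $3,989.1488
New tax = $134,771 × 0.01957 = $2,637.46847
Reduction = $3,989.1488 − $2,637.46847 = $1,351.68033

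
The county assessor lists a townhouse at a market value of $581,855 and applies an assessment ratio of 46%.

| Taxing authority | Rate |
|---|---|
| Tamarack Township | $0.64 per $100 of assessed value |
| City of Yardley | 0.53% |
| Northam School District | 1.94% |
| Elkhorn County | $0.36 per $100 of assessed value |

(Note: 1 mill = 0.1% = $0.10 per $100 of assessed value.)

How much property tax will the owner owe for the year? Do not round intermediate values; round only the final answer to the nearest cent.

$9,287.57

Assessed value = $581,855 × 0.46 = $267,653.3
Tamarack Township: $267,653.3 × 0.0064 = $1,712.98112
City of Yardley: $267,653.3 × 0.0053 = $1,418.56249
Northam School District: $267,653.3 × 0.0194 = $5,192.47402
Elkhorn County: $267,653.3 × 0.0036 = $963.55188
Total = $9,287.56951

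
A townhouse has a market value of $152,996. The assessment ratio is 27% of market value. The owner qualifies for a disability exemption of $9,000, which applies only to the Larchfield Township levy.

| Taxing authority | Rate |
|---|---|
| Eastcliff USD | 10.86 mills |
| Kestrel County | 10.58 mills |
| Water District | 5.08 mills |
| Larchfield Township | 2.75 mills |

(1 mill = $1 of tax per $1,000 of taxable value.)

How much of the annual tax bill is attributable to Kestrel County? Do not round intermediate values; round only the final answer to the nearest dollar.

$437

Assessed value = $152,996 × 0.27 = $41,308.92
Kestrel County taxable value = $41,308.92 (exemption does not apply)
Kestrel County levy = $41,308.92 × 0.01058 = $437.0483736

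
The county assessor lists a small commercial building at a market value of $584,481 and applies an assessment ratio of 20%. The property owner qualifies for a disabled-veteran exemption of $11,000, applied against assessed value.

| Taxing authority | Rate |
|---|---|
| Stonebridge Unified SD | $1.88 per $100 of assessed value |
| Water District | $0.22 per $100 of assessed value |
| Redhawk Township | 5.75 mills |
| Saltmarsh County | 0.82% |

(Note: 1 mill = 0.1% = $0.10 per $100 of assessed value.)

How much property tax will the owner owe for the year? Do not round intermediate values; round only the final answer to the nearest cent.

$3,701.07

Assessed value = $584,481 × 0.2 = $116,896.2
Taxable value = $116,896.2 − $11,000 = $105,896.2
Stonebridge Unified SD: $105,896.2 × 0.0188 = $1,990.84856
Water District: $105,896.2 × 0.0022 = $232.97164
Redhawk Township: $105,896.2 × 0.00575 = $608.90315
Saltmarsh County: $105,896.2 × 0.0082 = $868.34884
Total = $3,701.07219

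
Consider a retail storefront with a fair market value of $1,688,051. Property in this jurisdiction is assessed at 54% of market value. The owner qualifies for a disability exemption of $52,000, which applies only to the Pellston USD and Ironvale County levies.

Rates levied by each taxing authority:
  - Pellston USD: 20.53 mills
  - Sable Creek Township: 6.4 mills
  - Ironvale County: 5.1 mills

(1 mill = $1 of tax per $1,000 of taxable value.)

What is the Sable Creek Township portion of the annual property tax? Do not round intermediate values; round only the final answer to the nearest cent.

$5,833.90

Assessed value = $1,688,051 × 0.54 = $911,547.54
Sable Creek Township taxable value = $911,547.54 (exemption does not apply)
Sable Creek Township levy = $911,547.54 × 0.0064 = $5,833.904256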